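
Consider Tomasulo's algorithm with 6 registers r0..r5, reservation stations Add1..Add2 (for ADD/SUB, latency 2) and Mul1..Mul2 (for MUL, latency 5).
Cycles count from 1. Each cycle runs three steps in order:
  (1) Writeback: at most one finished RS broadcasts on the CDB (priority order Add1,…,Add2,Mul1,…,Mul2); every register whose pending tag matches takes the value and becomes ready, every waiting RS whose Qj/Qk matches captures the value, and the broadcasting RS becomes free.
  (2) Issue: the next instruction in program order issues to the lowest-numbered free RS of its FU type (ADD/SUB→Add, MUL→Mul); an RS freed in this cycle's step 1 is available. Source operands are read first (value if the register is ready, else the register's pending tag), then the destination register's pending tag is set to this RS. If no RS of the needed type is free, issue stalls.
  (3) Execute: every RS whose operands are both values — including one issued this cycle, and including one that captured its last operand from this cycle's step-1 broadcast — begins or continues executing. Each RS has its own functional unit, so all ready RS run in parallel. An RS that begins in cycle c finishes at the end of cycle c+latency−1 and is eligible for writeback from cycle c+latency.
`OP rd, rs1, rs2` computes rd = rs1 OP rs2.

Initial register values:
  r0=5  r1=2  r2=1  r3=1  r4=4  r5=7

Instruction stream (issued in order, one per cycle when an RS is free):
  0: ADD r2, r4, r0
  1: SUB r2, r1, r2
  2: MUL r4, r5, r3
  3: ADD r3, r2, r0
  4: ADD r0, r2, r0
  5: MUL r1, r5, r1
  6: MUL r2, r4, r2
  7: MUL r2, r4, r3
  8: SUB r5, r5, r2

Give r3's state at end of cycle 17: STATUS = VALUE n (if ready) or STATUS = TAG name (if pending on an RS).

  c1: issue ADD r2<-Add1  regs: r0:5,r1:2,r2:Add1,r3:1,r4:4,r5:7
  c2: issue SUB r2<-Add2  regs: r0:5,r1:2,r2:Add2,r3:1,r4:4,r5:7
  c3: CDB Add1=9; issue MUL r4<-Mul1  regs: r0:5,r1:2,r2:Add2,r3:1,r4:Mul1,r5:7
  c4: issue ADD r3<-Add1  regs: r0:5,r1:2,r2:Add2,r3:Add1,r4:Mul1,r5:7
  c5: CDB Add2=-7; issue ADD r0<-Add2  regs: r0:Add2,r1:2,r2:-7,r3:Add1,r4:Mul1,r5:7
  c6: issue MUL r1<-Mul2  regs: r0:Add2,r1:Mul2,r2:-7,r3:Add1,r4:Mul1,r5:7
  c7: CDB Add1=-2; stall  regs: r0:Add2,r1:Mul2,r2:-7,r3:-2,r4:Mul1,r5:7
  c8: CDB Add2=-2; stall  regs: r0:-2,r1:Mul2,r2:-7,r3:-2,r4:Mul1,r5:7
  c9: CDB Mul1=7; issue MUL r2<-Mul1  regs: r0:-2,r1:Mul2,r2:Mul1,r3:-2,r4:7,r5:7
  c10: stall  regs: r0:-2,r1:Mul2,r2:Mul1,r3:-2,r4:7,r5:7
  c11: CDB Mul2=14; issue MUL r2<-Mul2  regs: r0:-2,r1:14,r2:Mul2,r3:-2,r4:7,r5:7
  c12: issue SUB r5<-Add1  regs: r0:-2,r1:14,r2:Mul2,r3:-2,r4:7,r5:Add1
  c13: -  regs: r0:-2,r1:14,r2:Mul2,r3:-2,r4:7,r5:Add1
  c14: CDB Mul1=-49  regs: r0:-2,r1:14,r2:Mul2,r3:-2,r4:7,r5:Add1
  c15: -  regs: r0:-2,r1:14,r2:Mul2,r3:-2,r4:7,r5:Add1
  c16: CDB Mul2=-14  regs: r0:-2,r1:14,r2:-14,r3:-2,r4:7,r5:Add1
  c17: -  regs: r0:-2,r1:14,r2:-14,r3:-2,r4:7,r5:Add1

STATUS = VALUE -2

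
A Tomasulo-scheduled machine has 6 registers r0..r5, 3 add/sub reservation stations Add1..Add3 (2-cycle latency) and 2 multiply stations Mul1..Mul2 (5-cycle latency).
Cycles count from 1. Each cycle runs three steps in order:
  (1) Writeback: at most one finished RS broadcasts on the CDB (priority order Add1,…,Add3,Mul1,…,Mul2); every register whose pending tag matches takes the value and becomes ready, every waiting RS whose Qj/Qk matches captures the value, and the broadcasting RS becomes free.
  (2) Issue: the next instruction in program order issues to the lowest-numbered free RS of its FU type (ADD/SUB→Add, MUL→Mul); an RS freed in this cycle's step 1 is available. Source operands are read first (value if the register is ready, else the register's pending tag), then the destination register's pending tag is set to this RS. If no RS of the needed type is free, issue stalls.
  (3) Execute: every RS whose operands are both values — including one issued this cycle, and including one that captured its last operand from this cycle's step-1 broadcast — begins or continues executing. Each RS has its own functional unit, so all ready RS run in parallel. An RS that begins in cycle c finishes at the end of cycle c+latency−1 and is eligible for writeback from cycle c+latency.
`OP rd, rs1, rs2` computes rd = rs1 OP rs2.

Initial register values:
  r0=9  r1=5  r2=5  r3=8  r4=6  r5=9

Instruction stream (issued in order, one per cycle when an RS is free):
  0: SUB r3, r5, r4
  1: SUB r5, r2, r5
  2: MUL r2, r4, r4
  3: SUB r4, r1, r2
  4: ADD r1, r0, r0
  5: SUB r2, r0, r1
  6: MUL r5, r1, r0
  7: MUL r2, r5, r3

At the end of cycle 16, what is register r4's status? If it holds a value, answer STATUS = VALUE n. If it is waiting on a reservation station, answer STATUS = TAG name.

STATUS = VALUE -31

cycle 1: issue SUB r3<-Add1 // r0:9,r1:5,r2:5,r3:Add1,r4:6,r5:9
cycle 2: issue SUB r5<-Add2 // r0:9,r1:5,r2:5,r3:Add1,r4:6,r5:Add2
cycle 3: CDB Add1=3; issue MUL r2<-Mul1 // r0:9,r1:5,r2:Mul1,r3:3,r4:6,r5:Add2
cycle 4: CDB Add2=-4; issue SUB r4<-Add1 // r0:9,r1:5,r2:Mul1,r3:3,r4:Add1,r5:-4
cycle 5: issue ADD r1<-Add2 // r0:9,r1:Add2,r2:Mul1,r3:3,r4:Add1,r5:-4
cycle 6: issue SUB r2<-Add3 // r0:9,r1:Add2,r2:Add3,r3:3,r4:Add1,r5:-4
cycle 7: CDB Add2=18; issue MUL r5<-Mul2 // r0:9,r1:18,r2:Add3,r3:3,r4:Add1,r5:Mul2
cycle 8: CDB Mul1=36; issue MUL r2<-Mul1 // r0:9,r1:18,r2:Mul1,r3:3,r4:Add1,r5:Mul2
cycle 9: CDB Add3=-9 // r0:9,r1:18,r2:Mul1,r3:3,r4:Add1,r5:Mul2
cycle 10: CDB Add1=-31 // r0:9,r1:18,r2:Mul1,r3:3,r4:-31,r5:Mul2
cycle 11: - // r0:9,r1:18,r2:Mul1,r3:3,r4:-31,r5:Mul2
cycle 12: CDB Mul2=162 // r0:9,r1:18,r2:Mul1,r3:3,r4:-31,r5:162
cycle 13: - // r0:9,r1:18,r2:Mul1,r3:3,r4:-31,r5:162
cycle 14: - // r0:9,r1:18,r2:Mul1,r3:3,r4:-31,r5:162
cycle 15: - // r0:9,r1:18,r2:Mul1,r3:3,r4:-31,r5:162
cycle 16: - // r0:9,r1:18,r2:Mul1,r3:3,r4:-31,r5:162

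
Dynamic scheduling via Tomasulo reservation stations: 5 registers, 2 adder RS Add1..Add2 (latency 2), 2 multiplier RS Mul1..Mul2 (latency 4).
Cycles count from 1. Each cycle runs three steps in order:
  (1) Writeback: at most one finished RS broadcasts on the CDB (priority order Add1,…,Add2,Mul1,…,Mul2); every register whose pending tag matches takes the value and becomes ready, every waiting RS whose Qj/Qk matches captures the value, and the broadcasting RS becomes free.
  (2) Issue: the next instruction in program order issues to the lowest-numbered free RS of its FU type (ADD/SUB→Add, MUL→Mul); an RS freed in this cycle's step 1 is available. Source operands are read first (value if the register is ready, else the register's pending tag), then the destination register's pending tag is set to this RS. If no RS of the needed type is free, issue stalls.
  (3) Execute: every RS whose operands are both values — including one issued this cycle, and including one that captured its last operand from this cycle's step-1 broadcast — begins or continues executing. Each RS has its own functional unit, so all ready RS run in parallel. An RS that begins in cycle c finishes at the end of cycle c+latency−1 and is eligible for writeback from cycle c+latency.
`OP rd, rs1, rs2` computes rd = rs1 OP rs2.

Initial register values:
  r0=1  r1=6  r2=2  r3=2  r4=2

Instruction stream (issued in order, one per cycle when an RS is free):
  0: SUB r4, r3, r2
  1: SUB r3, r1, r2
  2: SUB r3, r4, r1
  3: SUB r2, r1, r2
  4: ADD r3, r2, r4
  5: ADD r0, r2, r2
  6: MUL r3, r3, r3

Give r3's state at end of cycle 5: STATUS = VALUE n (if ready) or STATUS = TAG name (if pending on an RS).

cycle 1: issue SUB r4<-Add1 // r0:1,r1:6,r2:2,r3:2,r4:Add1
cycle 2: issue SUB r3<-Add2 // r0:1,r1:6,r2:2,r3:Add2,r4:Add1
cycle 3: CDB Add1=0; issue SUB r3<-Add1 // r0:1,r1:6,r2:2,r3:Add1,r4:0
cycle 4: CDB Add2=4; issue SUB r2<-Add2 // r0:1,r1:6,r2:Add2,r3:Add1,r4:0
cycle 5: CDB Add1=-6; issue ADD r3<-Add1 // r0:1,r1:6,r2:Add2,r3:Add1,r4:0

STATUS = TAG Add1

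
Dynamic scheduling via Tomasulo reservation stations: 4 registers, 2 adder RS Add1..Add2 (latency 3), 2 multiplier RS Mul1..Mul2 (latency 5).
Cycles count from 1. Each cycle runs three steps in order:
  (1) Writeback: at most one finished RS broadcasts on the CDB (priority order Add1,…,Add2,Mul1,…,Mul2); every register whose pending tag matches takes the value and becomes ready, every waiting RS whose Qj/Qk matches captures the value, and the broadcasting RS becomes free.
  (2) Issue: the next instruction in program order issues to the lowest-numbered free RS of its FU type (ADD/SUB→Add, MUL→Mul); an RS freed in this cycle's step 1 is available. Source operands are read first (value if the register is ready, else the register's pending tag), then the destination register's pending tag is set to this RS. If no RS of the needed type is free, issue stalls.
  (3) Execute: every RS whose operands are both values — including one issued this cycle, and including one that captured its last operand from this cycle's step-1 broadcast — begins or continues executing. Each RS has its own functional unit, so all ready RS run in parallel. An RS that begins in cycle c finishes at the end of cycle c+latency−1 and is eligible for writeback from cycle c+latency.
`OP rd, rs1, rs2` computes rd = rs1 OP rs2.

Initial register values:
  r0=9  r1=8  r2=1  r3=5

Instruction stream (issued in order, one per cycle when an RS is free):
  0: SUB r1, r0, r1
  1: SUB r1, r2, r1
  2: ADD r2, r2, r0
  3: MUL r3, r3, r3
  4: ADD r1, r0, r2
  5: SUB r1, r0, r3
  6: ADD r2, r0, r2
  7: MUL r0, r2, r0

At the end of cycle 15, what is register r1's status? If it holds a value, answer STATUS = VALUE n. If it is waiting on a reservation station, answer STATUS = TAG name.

STATUS = VALUE -16

cycle 1: issue SUB r1<-Add1 // r0:9,r1:Add1,r2:1,r3:5
cycle 2: issue SUB r1<-Add2 // r0:9,r1:Add2,r2:1,r3:5
cycle 3: stall // r0:9,r1:Add2,r2:1,r3:5
cycle 4: CDB Add1=1; issue ADD r2<-Add1 // r0:9,r1:Add2,r2:Add1,r3:5
cycle 5: issue MUL r3<-Mul1 // r0:9,r1:Add2,r2:Add1,r3:Mul1
cycle 6: stall // r0:9,r1:Add2,r2:Add1,r3:Mul1
cycle 7: CDB Add1=10; issue ADD r1<-Add1 // r0:9,r1:Add1,r2:10,r3:Mul1
cycle 8: CDB Add2=0; issue SUB r1<-Add2 // r0:9,r1:Add2,r2:10,r3:Mul1
cycle 9: stall // r0:9,r1:Add2,r2:10,r3:Mul1
cycle 10: CDB Add1=19; issue ADD r2<-Add1 // r0:9,r1:Add2,r2:Add1,r3:Mul1
cycle 11: CDB Mul1=25; issue MUL r0<-Mul1 // r0:Mul1,r1:Add2,r2:Add1,r3:25
cycle 12: - // r0:Mul1,r1:Add2,r2:Add1,r3:25
cycle 13: CDB Add1=19 // r0:Mul1,r1:Add2,r2:19,r3:25
cycle 14: CDB Add2=-16 // r0:Mul1,r1:-16,r2:19,r3:25
cycle 15: - // r0:Mul1,r1:-16,r2:19,r3:25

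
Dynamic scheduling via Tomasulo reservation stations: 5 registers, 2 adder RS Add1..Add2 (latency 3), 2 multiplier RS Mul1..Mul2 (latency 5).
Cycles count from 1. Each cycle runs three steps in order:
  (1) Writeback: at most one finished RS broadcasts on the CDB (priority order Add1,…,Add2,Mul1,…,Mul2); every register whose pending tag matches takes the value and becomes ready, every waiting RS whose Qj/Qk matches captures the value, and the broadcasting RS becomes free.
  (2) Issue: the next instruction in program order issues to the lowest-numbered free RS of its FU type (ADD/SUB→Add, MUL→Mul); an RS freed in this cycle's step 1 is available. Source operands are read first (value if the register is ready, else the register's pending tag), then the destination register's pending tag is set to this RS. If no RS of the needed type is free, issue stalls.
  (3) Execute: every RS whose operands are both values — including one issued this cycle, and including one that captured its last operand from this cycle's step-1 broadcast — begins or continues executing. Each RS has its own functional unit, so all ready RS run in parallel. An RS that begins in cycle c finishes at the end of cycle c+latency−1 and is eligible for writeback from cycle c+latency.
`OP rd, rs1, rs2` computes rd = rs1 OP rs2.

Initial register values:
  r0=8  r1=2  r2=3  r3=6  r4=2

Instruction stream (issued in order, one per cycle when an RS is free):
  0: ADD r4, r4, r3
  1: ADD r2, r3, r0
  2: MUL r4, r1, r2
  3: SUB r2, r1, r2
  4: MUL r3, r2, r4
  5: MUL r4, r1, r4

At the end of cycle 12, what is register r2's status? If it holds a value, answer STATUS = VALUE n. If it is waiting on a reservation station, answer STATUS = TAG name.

cycle 1: issue ADD r4<-Add1 // r0:8,r1:2,r2:3,r3:6,r4:Add1
cycle 2: issue ADD r2<-Add2 // r0:8,r1:2,r2:Add2,r3:6,r4:Add1
cycle 3: issue MUL r4<-Mul1 // r0:8,r1:2,r2:Add2,r3:6,r4:Mul1
cycle 4: CDB Add1=8; issue SUB r2<-Add1 // r0:8,r1:2,r2:Add1,r3:6,r4:Mul1
cycle 5: CDB Add2=14; issue MUL r3<-Mul2 // r0:8,r1:2,r2:Add1,r3:Mul2,r4:Mul1
cycle 6: stall // r0:8,r1:2,r2:Add1,r3:Mul2,r4:Mul1
cycle 7: stall // r0:8,r1:2,r2:Add1,r3:Mul2,r4:Mul1
cycle 8: CDB Add1=-12; stall // r0:8,r1:2,r2:-12,r3:Mul2,r4:Mul1
cycle 9: stall // r0:8,r1:2,r2:-12,r3:Mul2,r4:Mul1
cycle 10: CDB Mul1=28; issue MUL r4<-Mul1 // r0:8,r1:2,r2:-12,r3:Mul2,r4:Mul1
cycle 11: - // r0:8,r1:2,r2:-12,r3:Mul2,r4:Mul1
cycle 12: - // r0:8,r1:2,r2:-12,r3:Mul2,r4:Mul1

STATUS = VALUE -12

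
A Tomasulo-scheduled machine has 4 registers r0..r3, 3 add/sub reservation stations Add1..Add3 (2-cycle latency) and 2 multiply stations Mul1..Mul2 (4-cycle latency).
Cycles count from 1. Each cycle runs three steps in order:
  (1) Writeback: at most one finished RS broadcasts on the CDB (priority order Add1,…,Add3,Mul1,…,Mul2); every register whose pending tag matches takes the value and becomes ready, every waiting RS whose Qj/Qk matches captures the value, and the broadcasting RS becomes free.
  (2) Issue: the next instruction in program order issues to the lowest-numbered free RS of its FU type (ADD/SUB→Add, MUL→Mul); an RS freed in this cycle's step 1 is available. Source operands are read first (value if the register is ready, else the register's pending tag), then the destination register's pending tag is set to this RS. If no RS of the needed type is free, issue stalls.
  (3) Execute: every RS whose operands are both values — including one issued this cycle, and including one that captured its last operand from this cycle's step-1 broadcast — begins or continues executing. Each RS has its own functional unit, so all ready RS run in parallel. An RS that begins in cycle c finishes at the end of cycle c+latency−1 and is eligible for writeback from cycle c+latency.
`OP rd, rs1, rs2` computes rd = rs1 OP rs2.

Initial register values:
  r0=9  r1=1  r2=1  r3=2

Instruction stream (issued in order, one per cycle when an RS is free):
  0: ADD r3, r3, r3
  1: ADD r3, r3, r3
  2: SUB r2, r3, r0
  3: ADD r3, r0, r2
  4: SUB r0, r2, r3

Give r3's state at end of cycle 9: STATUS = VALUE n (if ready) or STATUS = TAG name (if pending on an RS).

c1: issue ADD r3<-Add1 | r0:9,r1:1,r2:1,r3:Add1
c2: issue ADD r3<-Add2 | r0:9,r1:1,r2:1,r3:Add2
c3: CDB Add1=4; issue SUB r2<-Add1 | r0:9,r1:1,r2:Add1,r3:Add2
c4: issue ADD r3<-Add3 | r0:9,r1:1,r2:Add1,r3:Add3
c5: CDB Add2=8; issue SUB r0<-Add2 | r0:Add2,r1:1,r2:Add1,r3:Add3
c6: - | r0:Add2,r1:1,r2:Add1,r3:Add3
c7: CDB Add1=-1 | r0:Add2,r1:1,r2:-1,r3:Add3
c8: - | r0:Add2,r1:1,r2:-1,r3:Add3
c9: CDB Add3=8 | r0:Add2,r1:1,r2:-1,r3:8

STATUS = VALUE 8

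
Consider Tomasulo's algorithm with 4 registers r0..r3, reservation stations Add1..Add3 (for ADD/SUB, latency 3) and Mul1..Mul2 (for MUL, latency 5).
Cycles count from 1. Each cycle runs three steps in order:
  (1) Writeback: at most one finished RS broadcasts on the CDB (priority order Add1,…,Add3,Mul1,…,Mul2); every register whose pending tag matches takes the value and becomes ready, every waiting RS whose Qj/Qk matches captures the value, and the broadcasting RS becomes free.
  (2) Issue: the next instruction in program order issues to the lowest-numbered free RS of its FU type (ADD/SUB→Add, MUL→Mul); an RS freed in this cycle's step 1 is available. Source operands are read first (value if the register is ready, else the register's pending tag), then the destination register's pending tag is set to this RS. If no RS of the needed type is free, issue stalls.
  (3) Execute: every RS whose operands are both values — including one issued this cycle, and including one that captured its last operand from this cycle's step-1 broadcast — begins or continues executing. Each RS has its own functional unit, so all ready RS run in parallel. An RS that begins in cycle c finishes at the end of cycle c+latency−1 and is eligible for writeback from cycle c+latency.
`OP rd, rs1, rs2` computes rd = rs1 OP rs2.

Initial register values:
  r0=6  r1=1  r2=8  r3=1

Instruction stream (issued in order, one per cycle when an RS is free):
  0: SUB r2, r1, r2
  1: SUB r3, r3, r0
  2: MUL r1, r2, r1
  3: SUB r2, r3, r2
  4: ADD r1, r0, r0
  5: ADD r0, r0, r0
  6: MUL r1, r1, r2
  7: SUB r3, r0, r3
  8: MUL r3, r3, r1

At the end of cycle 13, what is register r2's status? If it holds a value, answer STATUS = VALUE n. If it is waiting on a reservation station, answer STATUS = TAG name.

  c1: issue SUB r2<-Add1  regs: r0:6,r1:1,r2:Add1,r3:1
  c2: issue SUB r3<-Add2  regs: r0:6,r1:1,r2:Add1,r3:Add2
  c3: issue MUL r1<-Mul1  regs: r0:6,r1:Mul1,r2:Add1,r3:Add2
  c4: CDB Add1=-7; issue SUB r2<-Add1  regs: r0:6,r1:Mul1,r2:Add1,r3:Add2
  c5: CDB Add2=-5; issue ADD r1<-Add2  regs: r0:6,r1:Add2,r2:Add1,r3:-5
  c6: issue ADD r0<-Add3  regs: r0:Add3,r1:Add2,r2:Add1,r3:-5
  c7: issue MUL r1<-Mul2  regs: r0:Add3,r1:Mul2,r2:Add1,r3:-5
  c8: CDB Add1=2; issue SUB r3<-Add1  regs: r0:Add3,r1:Mul2,r2:2,r3:Add1
  c9: CDB Add2=12; stall  regs: r0:Add3,r1:Mul2,r2:2,r3:Add1
  c10: CDB Add3=12; stall  regs: r0:12,r1:Mul2,r2:2,r3:Add1
  c11: CDB Mul1=-7; issue MUL r3<-Mul1  regs: r0:12,r1:Mul2,r2:2,r3:Mul1
  c12: -  regs: r0:12,r1:Mul2,r2:2,r3:Mul1
  c13: CDB Add1=17  regs: r0:12,r1:Mul2,r2:2,r3:Mul1

STATUS = VALUE 2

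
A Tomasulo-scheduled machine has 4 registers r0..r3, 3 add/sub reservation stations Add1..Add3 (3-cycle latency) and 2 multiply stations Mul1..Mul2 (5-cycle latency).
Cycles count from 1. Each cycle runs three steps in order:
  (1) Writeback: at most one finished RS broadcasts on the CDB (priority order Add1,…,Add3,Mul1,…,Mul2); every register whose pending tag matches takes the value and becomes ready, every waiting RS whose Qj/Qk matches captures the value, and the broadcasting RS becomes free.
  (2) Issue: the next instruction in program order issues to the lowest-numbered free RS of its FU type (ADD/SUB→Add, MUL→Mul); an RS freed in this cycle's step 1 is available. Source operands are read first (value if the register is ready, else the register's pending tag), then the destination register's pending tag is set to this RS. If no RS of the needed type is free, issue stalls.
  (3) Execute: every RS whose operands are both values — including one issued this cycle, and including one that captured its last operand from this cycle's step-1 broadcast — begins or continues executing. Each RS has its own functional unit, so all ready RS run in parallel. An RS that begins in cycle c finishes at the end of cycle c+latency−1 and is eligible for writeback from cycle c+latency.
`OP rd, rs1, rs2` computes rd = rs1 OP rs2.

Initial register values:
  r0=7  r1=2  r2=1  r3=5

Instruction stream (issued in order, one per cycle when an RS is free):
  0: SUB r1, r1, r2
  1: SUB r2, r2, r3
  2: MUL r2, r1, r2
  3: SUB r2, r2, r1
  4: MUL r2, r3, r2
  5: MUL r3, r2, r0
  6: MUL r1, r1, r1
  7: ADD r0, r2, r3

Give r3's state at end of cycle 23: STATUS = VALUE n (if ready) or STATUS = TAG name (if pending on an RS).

STATUS = VALUE -175

  c1: issue SUB r1<-Add1  regs: r0:7,r1:Add1,r2:1,r3:5
  c2: issue SUB r2<-Add2  regs: r0:7,r1:Add1,r2:Add2,r3:5
  c3: issue MUL r2<-Mul1  regs: r0:7,r1:Add1,r2:Mul1,r3:5
  c4: CDB Add1=1; issue SUB r2<-Add1  regs: r0:7,r1:1,r2:Add1,r3:5
  c5: CDB Add2=-4; issue MUL r2<-Mul2  regs: r0:7,r1:1,r2:Mul2,r3:5
  c6: stall  regs: r0:7,r1:1,r2:Mul2,r3:5
  c7: stall  regs: r0:7,r1:1,r2:Mul2,r3:5
  c8: stall  regs: r0:7,r1:1,r2:Mul2,r3:5
  c9: stall  regs: r0:7,r1:1,r2:Mul2,r3:5
  c10: CDB Mul1=-4; issue MUL r3<-Mul1  regs: r0:7,r1:1,r2:Mul2,r3:Mul1
  c11: stall  regs: r0:7,r1:1,r2:Mul2,r3:Mul1
  c12: stall  regs: r0:7,r1:1,r2:Mul2,r3:Mul1
  c13: CDB Add1=-5; stall  regs: r0:7,r1:1,r2:Mul2,r3:Mul1
  c14: stall  regs: r0:7,r1:1,r2:Mul2,r3:Mul1
  c15: stall  regs: r0:7,r1:1,r2:Mul2,r3:Mul1
  c16: stall  regs: r0:7,r1:1,r2:Mul2,r3:Mul1
  c17: stall  regs: r0:7,r1:1,r2:Mul2,r3:Mul1
  c18: CDB Mul2=-25; issue MUL r1<-Mul2  regs: r0:7,r1:Mul2,r2:-25,r3:Mul1
  c19: issue ADD r0<-Add1  regs: r0:Add1,r1:Mul2,r2:-25,r3:Mul1
  c20: -  regs: r0:Add1,r1:Mul2,r2:-25,r3:Mul1
  c21: -  regs: r0:Add1,r1:Mul2,r2:-25,r3:Mul1
  c22: -  regs: r0:Add1,r1:Mul2,r2:-25,r3:Mul1
  c23: CDB Mul1=-175  regs: r0:Add1,r1:Mul2,r2:-25,r3:-175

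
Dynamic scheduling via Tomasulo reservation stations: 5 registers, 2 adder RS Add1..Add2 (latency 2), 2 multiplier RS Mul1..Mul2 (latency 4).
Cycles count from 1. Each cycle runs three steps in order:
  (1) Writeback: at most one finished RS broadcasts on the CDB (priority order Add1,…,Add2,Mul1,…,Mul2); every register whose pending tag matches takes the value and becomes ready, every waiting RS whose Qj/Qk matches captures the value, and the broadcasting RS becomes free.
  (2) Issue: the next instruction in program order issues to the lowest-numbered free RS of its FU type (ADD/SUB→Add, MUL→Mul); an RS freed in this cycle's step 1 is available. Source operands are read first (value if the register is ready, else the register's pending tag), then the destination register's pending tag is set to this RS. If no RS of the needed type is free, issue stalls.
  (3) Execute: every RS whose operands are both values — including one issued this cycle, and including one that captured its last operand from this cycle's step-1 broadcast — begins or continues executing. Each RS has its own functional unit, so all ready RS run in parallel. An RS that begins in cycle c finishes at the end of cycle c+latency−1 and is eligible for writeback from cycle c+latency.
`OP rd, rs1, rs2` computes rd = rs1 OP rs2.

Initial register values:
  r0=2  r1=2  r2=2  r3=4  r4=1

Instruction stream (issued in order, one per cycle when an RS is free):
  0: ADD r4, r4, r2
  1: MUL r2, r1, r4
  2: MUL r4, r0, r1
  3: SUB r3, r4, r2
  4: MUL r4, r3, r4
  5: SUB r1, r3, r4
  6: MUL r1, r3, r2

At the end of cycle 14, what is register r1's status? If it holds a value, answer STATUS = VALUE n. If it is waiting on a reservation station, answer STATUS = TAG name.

c1: issue ADD r4<-Add1 | r0:2,r1:2,r2:2,r3:4,r4:Add1
c2: issue MUL r2<-Mul1 | r0:2,r1:2,r2:Mul1,r3:4,r4:Add1
c3: CDB Add1=3; issue MUL r4<-Mul2 | r0:2,r1:2,r2:Mul1,r3:4,r4:Mul2
c4: issue SUB r3<-Add1 | r0:2,r1:2,r2:Mul1,r3:Add1,r4:Mul2
c5: stall | r0:2,r1:2,r2:Mul1,r3:Add1,r4:Mul2
c6: stall | r0:2,r1:2,r2:Mul1,r3:Add1,r4:Mul2
c7: CDB Mul1=6; issue MUL r4<-Mul1 | r0:2,r1:2,r2:6,r3:Add1,r4:Mul1
c8: CDB Mul2=4; issue SUB r1<-Add2 | r0:2,r1:Add2,r2:6,r3:Add1,r4:Mul1
c9: issue MUL r1<-Mul2 | r0:2,r1:Mul2,r2:6,r3:Add1,r4:Mul1
c10: CDB Add1=-2 | r0:2,r1:Mul2,r2:6,r3:-2,r4:Mul1
c11: - | r0:2,r1:Mul2,r2:6,r3:-2,r4:Mul1
c12: - | r0:2,r1:Mul2,r2:6,r3:-2,r4:Mul1
c13: - | r0:2,r1:Mul2,r2:6,r3:-2,r4:Mul1
c14: CDB Mul1=-8 | r0:2,r1:Mul2,r2:6,r3:-2,r4:-8

STATUS = TAG Mul2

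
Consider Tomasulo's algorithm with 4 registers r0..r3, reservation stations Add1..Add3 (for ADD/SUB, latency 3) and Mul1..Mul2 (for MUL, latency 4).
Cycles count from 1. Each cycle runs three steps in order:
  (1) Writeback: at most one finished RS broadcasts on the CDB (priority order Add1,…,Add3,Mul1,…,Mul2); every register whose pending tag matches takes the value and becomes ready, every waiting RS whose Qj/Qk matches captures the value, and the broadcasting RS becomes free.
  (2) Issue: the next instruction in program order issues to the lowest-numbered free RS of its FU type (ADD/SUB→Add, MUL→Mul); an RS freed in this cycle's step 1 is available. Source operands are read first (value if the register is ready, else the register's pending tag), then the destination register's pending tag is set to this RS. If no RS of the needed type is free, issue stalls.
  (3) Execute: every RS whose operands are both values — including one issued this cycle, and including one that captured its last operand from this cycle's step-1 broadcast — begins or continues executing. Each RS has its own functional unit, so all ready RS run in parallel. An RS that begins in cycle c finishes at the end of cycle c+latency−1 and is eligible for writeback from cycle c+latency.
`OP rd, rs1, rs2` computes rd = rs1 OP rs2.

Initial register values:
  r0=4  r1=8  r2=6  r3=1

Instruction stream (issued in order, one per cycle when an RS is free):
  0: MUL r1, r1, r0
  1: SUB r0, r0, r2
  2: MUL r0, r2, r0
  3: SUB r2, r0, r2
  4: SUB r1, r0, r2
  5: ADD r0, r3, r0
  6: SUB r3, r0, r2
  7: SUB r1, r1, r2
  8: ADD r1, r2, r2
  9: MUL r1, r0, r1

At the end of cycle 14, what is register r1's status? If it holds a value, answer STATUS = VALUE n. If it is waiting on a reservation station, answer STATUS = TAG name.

c1: issue MUL r1<-Mul1 | r0:4,r1:Mul1,r2:6,r3:1
c2: issue SUB r0<-Add1 | r0:Add1,r1:Mul1,r2:6,r3:1
c3: issue MUL r0<-Mul2 | r0:Mul2,r1:Mul1,r2:6,r3:1
c4: issue SUB r2<-Add2 | r0:Mul2,r1:Mul1,r2:Add2,r3:1
c5: CDB Add1=-2; issue SUB r1<-Add1 | r0:Mul2,r1:Add1,r2:Add2,r3:1
c6: CDB Mul1=32; issue ADD r0<-Add3 | r0:Add3,r1:Add1,r2:Add2,r3:1
c7: stall | r0:Add3,r1:Add1,r2:Add2,r3:1
c8: stall | r0:Add3,r1:Add1,r2:Add2,r3:1
c9: CDB Mul2=-12; stall | r0:Add3,r1:Add1,r2:Add2,r3:1
c10: stall | r0:Add3,r1:Add1,r2:Add2,r3:1
c11: stall | r0:Add3,r1:Add1,r2:Add2,r3:1
c12: CDB Add2=-18; issue SUB r3<-Add2 | r0:Add3,r1:Add1,r2:-18,r3:Add2
c13: CDB Add3=-11; issue SUB r1<-Add3 | r0:-11,r1:Add3,r2:-18,r3:Add2
c14: stall | r0:-11,r1:Add3,r2:-18,r3:Add2

STATUS = TAG Add3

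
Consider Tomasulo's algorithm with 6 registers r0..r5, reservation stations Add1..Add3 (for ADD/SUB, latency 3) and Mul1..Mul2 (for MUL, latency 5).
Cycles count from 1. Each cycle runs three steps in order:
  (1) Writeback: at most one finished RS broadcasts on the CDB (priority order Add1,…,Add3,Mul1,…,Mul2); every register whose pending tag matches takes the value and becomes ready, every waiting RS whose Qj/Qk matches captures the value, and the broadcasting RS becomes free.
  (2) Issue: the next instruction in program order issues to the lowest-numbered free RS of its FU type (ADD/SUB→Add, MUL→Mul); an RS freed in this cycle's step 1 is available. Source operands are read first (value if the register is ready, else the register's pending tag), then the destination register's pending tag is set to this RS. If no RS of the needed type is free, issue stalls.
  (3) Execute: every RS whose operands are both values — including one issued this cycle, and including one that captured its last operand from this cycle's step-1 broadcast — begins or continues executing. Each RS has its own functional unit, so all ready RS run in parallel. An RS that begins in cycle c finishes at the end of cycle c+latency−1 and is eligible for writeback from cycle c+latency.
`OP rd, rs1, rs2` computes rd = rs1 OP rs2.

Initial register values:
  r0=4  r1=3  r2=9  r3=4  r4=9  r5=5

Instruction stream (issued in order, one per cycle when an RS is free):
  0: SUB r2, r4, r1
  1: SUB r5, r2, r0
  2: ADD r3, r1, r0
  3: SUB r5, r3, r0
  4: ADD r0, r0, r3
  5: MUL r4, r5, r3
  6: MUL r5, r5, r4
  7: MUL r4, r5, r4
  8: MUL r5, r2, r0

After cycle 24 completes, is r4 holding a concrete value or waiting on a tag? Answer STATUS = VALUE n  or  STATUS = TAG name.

c1: issue SUB r2<-Add1 | r0:4,r1:3,r2:Add1,r3:4,r4:9,r5:5
c2: issue SUB r5<-Add2 | r0:4,r1:3,r2:Add1,r3:4,r4:9,r5:Add2
c3: issue ADD r3<-Add3 | r0:4,r1:3,r2:Add1,r3:Add3,r4:9,r5:Add2
c4: CDB Add1=6; issue SUB r5<-Add1 | r0:4,r1:3,r2:6,r3:Add3,r4:9,r5:Add1
c5: stall | r0:4,r1:3,r2:6,r3:Add3,r4:9,r5:Add1
c6: CDB Add3=7; issue ADD r0<-Add3 | r0:Add3,r1:3,r2:6,r3:7,r4:9,r5:Add1
c7: CDB Add2=2; issue MUL r4<-Mul1 | r0:Add3,r1:3,r2:6,r3:7,r4:Mul1,r5:Add1
c8: issue MUL r5<-Mul2 | r0:Add3,r1:3,r2:6,r3:7,r4:Mul1,r5:Mul2
c9: CDB Add1=3; stall | r0:Add3,r1:3,r2:6,r3:7,r4:Mul1,r5:Mul2
c10: CDB Add3=11; stall | r0:11,r1:3,r2:6,r3:7,r4:Mul1,r5:Mul2
c11: stall | r0:11,r1:3,r2:6,r3:7,r4:Mul1,r5:Mul2
c12: stall | r0:11,r1:3,r2:6,r3:7,r4:Mul1,r5:Mul2
c13: stall | r0:11,r1:3,r2:6,r3:7,r4:Mul1,r5:Mul2
c14: CDB Mul1=21; issue MUL r4<-Mul1 | r0:11,r1:3,r2:6,r3:7,r4:Mul1,r5:Mul2
c15: stall | r0:11,r1:3,r2:6,r3:7,r4:Mul1,r5:Mul2
c16: stall | r0:11,r1:3,r2:6,r3:7,r4:Mul1,r5:Mul2
c17: stall | r0:11,r1:3,r2:6,r3:7,r4:Mul1,r5:Mul2
c18: stall | r0:11,r1:3,r2:6,r3:7,r4:Mul1,r5:Mul2
c19: CDB Mul2=63; issue MUL r5<-Mul2 | r0:11,r1:3,r2:6,r3:7,r4:Mul1,r5:Mul2
c20: - | r0:11,r1:3,r2:6,r3:7,r4:Mul1,r5:Mul2
c21: - | r0:11,r1:3,r2:6,r3:7,r4:Mul1,r5:Mul2
c22: - | r0:11,r1:3,r2:6,r3:7,r4:Mul1,r5:Mul2
c23: - | r0:11,r1:3,r2:6,r3:7,r4:Mul1,r5:Mul2
c24: CDB Mul1=1323 | r0:11,r1:3,r2:6,r3:7,r4:1323,r5:Mul2

STATUS = VALUE 1323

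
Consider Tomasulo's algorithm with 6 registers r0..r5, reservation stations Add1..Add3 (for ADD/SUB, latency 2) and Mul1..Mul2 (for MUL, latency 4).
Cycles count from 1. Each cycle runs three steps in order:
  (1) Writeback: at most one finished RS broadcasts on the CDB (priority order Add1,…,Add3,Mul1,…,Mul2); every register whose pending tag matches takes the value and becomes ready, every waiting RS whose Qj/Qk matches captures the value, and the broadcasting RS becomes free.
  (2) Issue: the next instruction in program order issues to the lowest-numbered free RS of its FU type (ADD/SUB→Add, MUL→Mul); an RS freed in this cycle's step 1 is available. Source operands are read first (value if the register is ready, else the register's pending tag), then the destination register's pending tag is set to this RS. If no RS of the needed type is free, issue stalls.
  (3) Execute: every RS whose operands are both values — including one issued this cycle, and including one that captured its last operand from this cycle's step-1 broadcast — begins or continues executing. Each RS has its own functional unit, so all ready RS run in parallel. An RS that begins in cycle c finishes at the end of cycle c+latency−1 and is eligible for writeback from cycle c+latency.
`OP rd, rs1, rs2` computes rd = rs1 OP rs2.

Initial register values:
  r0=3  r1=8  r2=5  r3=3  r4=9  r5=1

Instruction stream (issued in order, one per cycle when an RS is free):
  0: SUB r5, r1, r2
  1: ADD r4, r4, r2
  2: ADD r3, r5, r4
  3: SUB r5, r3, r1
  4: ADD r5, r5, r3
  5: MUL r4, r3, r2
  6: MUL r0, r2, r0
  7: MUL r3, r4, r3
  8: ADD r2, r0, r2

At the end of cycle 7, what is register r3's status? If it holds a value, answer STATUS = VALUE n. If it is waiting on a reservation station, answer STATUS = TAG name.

STATUS = VALUE 17

c1: issue SUB r5<-Add1 | r0:3,r1:8,r2:5,r3:3,r4:9,r5:Add1
c2: issue ADD r4<-Add2 | r0:3,r1:8,r2:5,r3:3,r4:Add2,r5:Add1
c3: CDB Add1=3; issue ADD r3<-Add1 | r0:3,r1:8,r2:5,r3:Add1,r4:Add2,r5:3
c4: CDB Add2=14; issue SUB r5<-Add2 | r0:3,r1:8,r2:5,r3:Add1,r4:14,r5:Add2
c5: issue ADD r5<-Add3 | r0:3,r1:8,r2:5,r3:Add1,r4:14,r5:Add3
c6: CDB Add1=17; issue MUL r4<-Mul1 | r0:3,r1:8,r2:5,r3:17,r4:Mul1,r5:Add3
c7: issue MUL r0<-Mul2 | r0:Mul2,r1:8,r2:5,r3:17,r4:Mul1,r5:Add3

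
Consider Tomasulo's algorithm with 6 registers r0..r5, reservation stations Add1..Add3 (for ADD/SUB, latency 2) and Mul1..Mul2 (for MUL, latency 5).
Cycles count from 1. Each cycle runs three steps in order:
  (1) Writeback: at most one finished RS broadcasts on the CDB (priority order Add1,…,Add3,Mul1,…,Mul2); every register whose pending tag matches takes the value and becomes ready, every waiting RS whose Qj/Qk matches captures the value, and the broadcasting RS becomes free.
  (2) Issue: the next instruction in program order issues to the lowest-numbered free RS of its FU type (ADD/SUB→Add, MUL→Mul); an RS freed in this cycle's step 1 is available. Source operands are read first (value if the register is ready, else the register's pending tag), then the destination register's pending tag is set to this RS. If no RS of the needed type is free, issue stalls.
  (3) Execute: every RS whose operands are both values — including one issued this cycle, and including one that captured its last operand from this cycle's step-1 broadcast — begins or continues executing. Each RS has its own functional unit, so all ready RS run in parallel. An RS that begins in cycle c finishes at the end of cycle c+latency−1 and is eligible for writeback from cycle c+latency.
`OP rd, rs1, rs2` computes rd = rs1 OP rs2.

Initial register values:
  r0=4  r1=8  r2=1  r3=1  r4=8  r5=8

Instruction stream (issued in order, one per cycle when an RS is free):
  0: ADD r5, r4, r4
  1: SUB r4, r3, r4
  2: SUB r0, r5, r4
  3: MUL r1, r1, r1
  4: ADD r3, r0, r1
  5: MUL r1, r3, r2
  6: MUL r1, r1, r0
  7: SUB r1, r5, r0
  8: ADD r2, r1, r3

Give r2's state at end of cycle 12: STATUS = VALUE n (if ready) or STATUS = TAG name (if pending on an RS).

cycle 1: issue ADD r5<-Add1 // r0:4,r1:8,r2:1,r3:1,r4:8,r5:Add1
cycle 2: issue SUB r4<-Add2 // r0:4,r1:8,r2:1,r3:1,r4:Add2,r5:Add1
cycle 3: CDB Add1=16; issue SUB r0<-Add1 // r0:Add1,r1:8,r2:1,r3:1,r4:Add2,r5:16
cycle 4: CDB Add2=-7; issue MUL r1<-Mul1 // r0:Add1,r1:Mul1,r2:1,r3:1,r4:-7,r5:16
cycle 5: issue ADD r3<-Add2 // r0:Add1,r1:Mul1,r2:1,r3:Add2,r4:-7,r5:16
cycle 6: CDB Add1=23; issue MUL r1<-Mul2 // r0:23,r1:Mul2,r2:1,r3:Add2,r4:-7,r5:16
cycle 7: stall // r0:23,r1:Mul2,r2:1,r3:Add2,r4:-7,r5:16
cycle 8: stall // r0:23,r1:Mul2,r2:1,r3:Add2,r4:-7,r5:16
cycle 9: CDB Mul1=64; issue MUL r1<-Mul1 // r0:23,r1:Mul1,r2:1,r3:Add2,r4:-7,r5:16
cycle 10: issue SUB r1<-Add1 // r0:23,r1:Add1,r2:1,r3:Add2,r4:-7,r5:16
cycle 11: CDB Add2=87; issue ADD r2<-Add2 // r0:23,r1:Add1,r2:Add2,r3:87,r4:-7,r5:16
cycle 12: CDB Add1=-7 // r0:23,r1:-7,r2:Add2,r3:87,r4:-7,r5:16

STATUS = TAG Add2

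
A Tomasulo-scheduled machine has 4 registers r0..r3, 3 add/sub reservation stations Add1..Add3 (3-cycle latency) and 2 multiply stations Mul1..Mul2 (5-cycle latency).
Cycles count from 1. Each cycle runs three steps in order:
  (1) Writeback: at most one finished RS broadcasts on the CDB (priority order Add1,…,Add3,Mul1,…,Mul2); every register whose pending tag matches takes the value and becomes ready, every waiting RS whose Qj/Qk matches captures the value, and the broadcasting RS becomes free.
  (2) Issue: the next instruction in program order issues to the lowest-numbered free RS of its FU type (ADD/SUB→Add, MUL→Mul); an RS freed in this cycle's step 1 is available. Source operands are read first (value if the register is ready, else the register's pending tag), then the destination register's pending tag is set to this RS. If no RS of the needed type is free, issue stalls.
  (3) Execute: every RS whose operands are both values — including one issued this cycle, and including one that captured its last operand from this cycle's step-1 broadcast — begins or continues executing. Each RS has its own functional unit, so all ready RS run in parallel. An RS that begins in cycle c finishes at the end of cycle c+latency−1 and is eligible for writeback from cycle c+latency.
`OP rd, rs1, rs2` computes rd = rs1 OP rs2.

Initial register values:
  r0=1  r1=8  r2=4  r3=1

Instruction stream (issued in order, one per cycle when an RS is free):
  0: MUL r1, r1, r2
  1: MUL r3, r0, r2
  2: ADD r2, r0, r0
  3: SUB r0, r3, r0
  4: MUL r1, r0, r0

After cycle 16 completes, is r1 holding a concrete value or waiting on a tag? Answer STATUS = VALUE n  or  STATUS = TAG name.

c1: issue MUL r1<-Mul1 | r0:1,r1:Mul1,r2:4,r3:1
c2: issue MUL r3<-Mul2 | r0:1,r1:Mul1,r2:4,r3:Mul2
c3: issue ADD r2<-Add1 | r0:1,r1:Mul1,r2:Add1,r3:Mul2
c4: issue SUB r0<-Add2 | r0:Add2,r1:Mul1,r2:Add1,r3:Mul2
c5: stall | r0:Add2,r1:Mul1,r2:Add1,r3:Mul2
c6: CDB Add1=2; stall | r0:Add2,r1:Mul1,r2:2,r3:Mul2
c7: CDB Mul1=32; issue MUL r1<-Mul1 | r0:Add2,r1:Mul1,r2:2,r3:Mul2
c8: CDB Mul2=4 | r0:Add2,r1:Mul1,r2:2,r3:4
c9: - | r0:Add2,r1:Mul1,r2:2,r3:4
c10: - | r0:Add2,r1:Mul1,r2:2,r3:4
c11: CDB Add2=3 | r0:3,r1:Mul1,r2:2,r3:4
c12: - | r0:3,r1:Mul1,r2:2,r3:4
c13: - | r0:3,r1:Mul1,r2:2,r3:4
c14: - | r0:3,r1:Mul1,r2:2,r3:4
c15: - | r0:3,r1:Mul1,r2:2,r3:4
c16: CDB Mul1=9 | r0:3,r1:9,r2:2,r3:4

STATUS = VALUE 9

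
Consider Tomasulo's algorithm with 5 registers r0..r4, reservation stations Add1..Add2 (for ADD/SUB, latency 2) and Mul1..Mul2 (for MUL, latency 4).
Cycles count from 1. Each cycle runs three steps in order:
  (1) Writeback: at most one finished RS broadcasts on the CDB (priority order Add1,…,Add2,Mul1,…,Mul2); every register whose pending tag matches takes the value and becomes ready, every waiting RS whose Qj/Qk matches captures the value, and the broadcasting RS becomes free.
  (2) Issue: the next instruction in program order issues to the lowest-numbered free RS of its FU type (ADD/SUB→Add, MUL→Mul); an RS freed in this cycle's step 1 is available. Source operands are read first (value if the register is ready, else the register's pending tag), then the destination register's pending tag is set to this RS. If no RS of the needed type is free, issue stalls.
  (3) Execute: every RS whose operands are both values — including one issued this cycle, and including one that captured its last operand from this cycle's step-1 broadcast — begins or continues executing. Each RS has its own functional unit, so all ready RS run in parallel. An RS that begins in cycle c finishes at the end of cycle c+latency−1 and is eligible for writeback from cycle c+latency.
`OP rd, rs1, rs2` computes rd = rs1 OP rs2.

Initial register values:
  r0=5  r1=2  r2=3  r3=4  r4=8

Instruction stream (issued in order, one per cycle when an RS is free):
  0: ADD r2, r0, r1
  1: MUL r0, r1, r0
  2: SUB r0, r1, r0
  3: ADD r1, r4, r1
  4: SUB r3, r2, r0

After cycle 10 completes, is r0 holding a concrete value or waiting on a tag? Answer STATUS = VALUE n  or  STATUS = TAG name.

c1: issue ADD r2<-Add1 | r0:5,r1:2,r2:Add1,r3:4,r4:8
c2: issue MUL r0<-Mul1 | r0:Mul1,r1:2,r2:Add1,r3:4,r4:8
c3: CDB Add1=7; issue SUB r0<-Add1 | r0:Add1,r1:2,r2:7,r3:4,r4:8
c4: issue ADD r1<-Add2 | r0:Add1,r1:Add2,r2:7,r3:4,r4:8
c5: stall | r0:Add1,r1:Add2,r2:7,r3:4,r4:8
c6: CDB Add2=10; issue SUB r3<-Add2 | r0:Add1,r1:10,r2:7,r3:Add2,r4:8
c7: CDB Mul1=10 | r0:Add1,r1:10,r2:7,r3:Add2,r4:8
c8: - | r0:Add1,r1:10,r2:7,r3:Add2,r4:8
c9: CDB Add1=-8 | r0:-8,r1:10,r2:7,r3:Add2,r4:8
c10: - | r0:-8,r1:10,r2:7,r3:Add2,r4:8

STATUS = VALUE -8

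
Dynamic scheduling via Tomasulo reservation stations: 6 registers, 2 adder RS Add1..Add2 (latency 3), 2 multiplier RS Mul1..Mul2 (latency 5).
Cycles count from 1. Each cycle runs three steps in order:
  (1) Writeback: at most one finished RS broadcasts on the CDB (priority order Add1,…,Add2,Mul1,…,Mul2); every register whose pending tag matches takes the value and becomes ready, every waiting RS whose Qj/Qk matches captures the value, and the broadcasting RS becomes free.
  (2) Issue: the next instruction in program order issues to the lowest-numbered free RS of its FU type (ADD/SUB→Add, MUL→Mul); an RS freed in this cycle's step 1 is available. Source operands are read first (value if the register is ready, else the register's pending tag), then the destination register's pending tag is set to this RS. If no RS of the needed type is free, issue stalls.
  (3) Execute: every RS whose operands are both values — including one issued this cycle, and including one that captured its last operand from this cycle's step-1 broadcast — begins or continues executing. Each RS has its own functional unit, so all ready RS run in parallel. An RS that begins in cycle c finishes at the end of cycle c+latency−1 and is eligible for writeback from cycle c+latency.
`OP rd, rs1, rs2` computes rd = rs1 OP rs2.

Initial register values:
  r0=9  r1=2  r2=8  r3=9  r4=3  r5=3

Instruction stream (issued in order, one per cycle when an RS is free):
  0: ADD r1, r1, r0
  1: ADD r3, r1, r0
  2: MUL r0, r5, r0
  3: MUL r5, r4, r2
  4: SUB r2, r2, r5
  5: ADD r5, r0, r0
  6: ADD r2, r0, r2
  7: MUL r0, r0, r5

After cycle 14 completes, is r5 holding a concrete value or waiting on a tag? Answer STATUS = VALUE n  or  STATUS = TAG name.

cycle 1: issue ADD r1<-Add1 // r0:9,r1:Add1,r2:8,r3:9,r4:3,r5:3
cycle 2: issue ADD r3<-Add2 // r0:9,r1:Add1,r2:8,r3:Add2,r4:3,r5:3
cycle 3: issue MUL r0<-Mul1 // r0:Mul1,r1:Add1,r2:8,r3:Add2,r4:3,r5:3
cycle 4: CDB Add1=11; issue MUL r5<-Mul2 // r0:Mul1,r1:11,r2:8,r3:Add2,r4:3,r5:Mul2
cycle 5: issue SUB r2<-Add1 // r0:Mul1,r1:11,r2:Add1,r3:Add2,r4:3,r5:Mul2
cycle 6: stall // r0:Mul1,r1:11,r2:Add1,r3:Add2,r4:3,r5:Mul2
cycle 7: CDB Add2=20; issue ADD r5<-Add2 // r0:Mul1,r1:11,r2:Add1,r3:20,r4:3,r5:Add2
cycle 8: CDB Mul1=27; stall // r0:27,r1:11,r2:Add1,r3:20,r4:3,r5:Add2
cycle 9: CDB Mul2=24; stall // r0:27,r1:11,r2:Add1,r3:20,r4:3,r5:Add2
cycle 10: stall // r0:27,r1:11,r2:Add1,r3:20,r4:3,r5:Add2
cycle 11: CDB Add2=54; issue ADD r2<-Add2 // r0:27,r1:11,r2:Add2,r3:20,r4:3,r5:54
cycle 12: CDB Add1=-16; issue MUL r0<-Mul1 // r0:Mul1,r1:11,r2:Add2,r3:20,r4:3,r5:54
cycle 13: - // r0:Mul1,r1:11,r2:Add2,r3:20,r4:3,r5:54
cycle 14: - // r0:Mul1,r1:11,r2:Add2,r3:20,r4:3,r5:54

STATUS = VALUE 54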